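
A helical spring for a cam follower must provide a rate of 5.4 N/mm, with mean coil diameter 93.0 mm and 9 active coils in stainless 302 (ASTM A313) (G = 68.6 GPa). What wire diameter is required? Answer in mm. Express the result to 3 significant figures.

d = (8D³N_a·k / G)^(1/4) = (8·93.0³·9·5.4 / (68.6×10³))^0.25
  = (4558.8)^0.25 = 8.2170 mm

8.22 mm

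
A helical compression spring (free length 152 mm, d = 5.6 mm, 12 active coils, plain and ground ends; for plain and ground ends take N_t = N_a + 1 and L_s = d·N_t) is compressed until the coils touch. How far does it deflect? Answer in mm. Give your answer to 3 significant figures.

N_t = 13; L_s = 5.6·13 = 72.8 mm
δ_solid = L₀ − L_s = 152 − 72.8 = 79.2 mm

79.2 mm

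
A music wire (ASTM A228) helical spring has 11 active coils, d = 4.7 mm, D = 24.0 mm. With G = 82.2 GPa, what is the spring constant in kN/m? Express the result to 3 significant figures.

33.0 kN/m

k = Gd⁴/(8D³N_a) = (82.2×10³ × 4.7⁴) / (8 × 24.0³ × 11)
  = 4.0111e+07 / 1.21651e+06 = 32.972 N/mm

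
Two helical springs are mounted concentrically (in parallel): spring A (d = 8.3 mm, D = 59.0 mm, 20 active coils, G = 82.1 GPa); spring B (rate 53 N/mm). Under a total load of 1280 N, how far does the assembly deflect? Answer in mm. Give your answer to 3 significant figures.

k_A = Gd⁴/(8D³N_a) = (82.1×10³)(8.3⁴)/(8·59.0³·20) = 11.857 N/mm
Parallel: k_eq = 11.857 + 53 = 64.857 N/mm
δ = F/k_eq = 1280/64.857 = 19.736 mm

19.7 mm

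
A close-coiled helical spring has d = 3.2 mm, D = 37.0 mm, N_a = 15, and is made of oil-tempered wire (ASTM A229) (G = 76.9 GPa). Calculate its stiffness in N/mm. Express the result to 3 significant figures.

k = Gd⁴/(8D³N_a) = (76.9×10³ × 3.2⁴) / (8 × 37.0³ × 15)
  = 8.06355e+06 / 6.07836e+06 = 1.3266 N/mm

1.33 N/mm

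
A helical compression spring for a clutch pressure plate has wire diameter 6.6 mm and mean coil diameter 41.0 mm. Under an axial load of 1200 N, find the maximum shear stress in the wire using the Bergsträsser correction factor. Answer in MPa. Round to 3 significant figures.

536 MPa

Spring index C = D/d = 41.0/6.6 = 6.2121
K_B = (4C+2)/(4C−3) = 26.848/21.848 = 1.2288
τ₀ = 8FD/(πd³) = 8·1200·41.0/(π·6.6³) = 393600/903.2 = 435.79 MPa
τ_max = K·τ₀ = 1.2288 × 435.79 = 535.52 MPa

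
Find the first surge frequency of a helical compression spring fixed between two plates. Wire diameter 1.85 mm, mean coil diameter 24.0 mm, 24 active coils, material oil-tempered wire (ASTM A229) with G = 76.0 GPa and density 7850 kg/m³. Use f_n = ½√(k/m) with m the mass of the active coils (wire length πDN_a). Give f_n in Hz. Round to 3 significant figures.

k = Gd⁴/(8D³N_a) = (76.0×10³)(1.85⁴)/(8·24.0³·24) = 0.3354 N/mm = 335.4 N/m
Wire length L = πDN_a = π·24.0·24 = 1809.6 mm
m = ρ·(πd²/4)·L = 7850 × 2.688×10⁻⁶ m² × 1.8096 m = 0.038183 kg
f_n = ½√(k/m) = 0.5·√(335.4/0.038183) = 0.5·√(8784) = 46.861 Hz

46.9 Hz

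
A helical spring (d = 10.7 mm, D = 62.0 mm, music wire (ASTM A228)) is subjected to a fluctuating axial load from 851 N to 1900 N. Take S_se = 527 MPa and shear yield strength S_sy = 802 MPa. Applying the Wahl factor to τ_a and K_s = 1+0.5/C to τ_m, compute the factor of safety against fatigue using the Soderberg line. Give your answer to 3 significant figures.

2.49

C = D/d = 62.0/10.7 = 5.7944; K_W = (4C−1)/(4C−4)+0.615/C = 1.2626; K_s = 1+0.5/C = 1.0863
F_a = (F_max−F_min)/2 = 524.5 N; F_m = (F_max+F_min)/2 = 1375.5 N
τ_a = K_W·8F_aD/(πd³) = 1.2626 × 67.597 = 85.346 MPa
τ_m = K_s·8F_mD/(πd³) = 1.0863 × 177.27 = 192.57 MPa
Soderberg: 1/n_f = τ_a/S_se + τ_m/S_sy = 85.346/527 + 192.57/802 = 0.16195 + 0.24011 = 0.40206
n_f = 1/0.40206 = 2.487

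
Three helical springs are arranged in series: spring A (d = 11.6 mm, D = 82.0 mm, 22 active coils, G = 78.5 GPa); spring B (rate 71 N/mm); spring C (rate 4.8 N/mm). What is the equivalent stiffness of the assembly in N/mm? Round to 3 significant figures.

3.44 N/mm

k_A = Gd⁴/(8D³N_a) = (78.5×10³)(11.6⁴)/(8·82.0³·22) = 14.647 N/mm
Series: 1/k_eq = 1/14.647 + 1/71 + 1/4.8 = 0.29069; k_eq = 3.4401 N/mm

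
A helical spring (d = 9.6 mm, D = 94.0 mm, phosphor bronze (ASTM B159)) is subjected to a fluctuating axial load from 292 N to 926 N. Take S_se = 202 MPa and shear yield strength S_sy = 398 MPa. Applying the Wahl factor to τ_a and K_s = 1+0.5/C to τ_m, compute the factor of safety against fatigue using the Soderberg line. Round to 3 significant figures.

1.08

C = D/d = 94.0/9.6 = 9.7917; K_W = (4C−1)/(4C−4)+0.615/C = 1.1481; K_s = 1+0.5/C = 1.0511
F_a = (F_max−F_min)/2 = 317 N; F_m = (F_max+F_min)/2 = 609 N
τ_a = K_W·8F_aD/(πd³) = 1.1481 × 85.766 = 98.469 MPa
τ_m = K_s·8F_mD/(πd³) = 1.0511 × 164.77 = 173.18 MPa
Soderberg: 1/n_f = τ_a/S_se + τ_m/S_sy = 98.469/202 + 173.18/398 = 0.48747 + 0.43513 = 0.9226
n_f = 1/0.9226 = 1.084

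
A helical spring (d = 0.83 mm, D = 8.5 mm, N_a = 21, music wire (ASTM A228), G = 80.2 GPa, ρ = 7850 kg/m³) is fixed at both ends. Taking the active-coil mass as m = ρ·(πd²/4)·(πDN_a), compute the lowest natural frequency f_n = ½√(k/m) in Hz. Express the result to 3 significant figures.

k = Gd⁴/(8D³N_a) = (80.2×10³)(0.83⁴)/(8·8.5³·21) = 0.36891 N/mm = 368.91 N/m
Wire length L = πDN_a = π·8.5·21 = 560.77 mm
m = ρ·(πd²/4)·L = 7850 × 0.54106×10⁻⁶ m² × 0.56077 m = 0.0023818 kg
f_n = ½√(k/m) = 0.5·√(368.91/0.0023818) = 0.5·√(1.5489e+05) = 196.78 Hz

197 Hz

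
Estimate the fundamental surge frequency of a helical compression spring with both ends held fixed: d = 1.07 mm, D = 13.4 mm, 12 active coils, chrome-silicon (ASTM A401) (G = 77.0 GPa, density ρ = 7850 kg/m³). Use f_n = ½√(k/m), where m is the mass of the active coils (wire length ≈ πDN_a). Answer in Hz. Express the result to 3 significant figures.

175 Hz

k = Gd⁴/(8D³N_a) = (77.0×10³)(1.07⁴)/(8·13.4³·12) = 0.43696 N/mm = 436.96 N/m
Wire length L = πDN_a = π·13.4·12 = 505.17 mm
m = ρ·(πd²/4)·L = 7850 × 0.8992×10⁻⁶ m² × 0.50517 m = 0.0035658 kg
f_n = ½√(k/m) = 0.5·√(436.96/0.0035658) = 0.5·√(1.2254e+05) = 175.03 Hz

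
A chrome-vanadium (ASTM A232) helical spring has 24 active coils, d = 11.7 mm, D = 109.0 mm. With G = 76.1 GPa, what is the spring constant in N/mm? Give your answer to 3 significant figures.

k = Gd⁴/(8D³N_a) = (76.1×10³ × 11.7⁴) / (8 × 109.0³ × 24)
  = 1.42603e+09 / 2.48646e+08 = 5.7352 N/mm

5.74 N/mm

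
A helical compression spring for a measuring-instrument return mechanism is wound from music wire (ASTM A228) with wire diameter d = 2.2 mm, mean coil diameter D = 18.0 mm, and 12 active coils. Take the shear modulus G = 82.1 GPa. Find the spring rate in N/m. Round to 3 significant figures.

3440 N/m

k = Gd⁴/(8D³N_a) = (82.1×10³ × 2.2⁴) / (8 × 18.0³ × 12)
  = 1.92324e+06 / 559872 = 3.4351 N/mm = 3435.1 N/m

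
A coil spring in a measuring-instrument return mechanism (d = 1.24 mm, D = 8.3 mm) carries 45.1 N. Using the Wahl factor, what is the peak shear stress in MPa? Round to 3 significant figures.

612 MPa

Spring index C = D/d = 8.3/1.24 = 6.6935
K_W = (4C−1)/(4C−4) + 0.615/C = 25.774/22.774 + 0.0919 = 1.2236
τ₀ = 8FD/(πd³) = 8·45.1·8.3/(π·1.24³) = 2994.64/5.9898 = 499.95 MPa
τ_max = K·τ₀ = 1.2236 × 499.95 = 611.75 MPa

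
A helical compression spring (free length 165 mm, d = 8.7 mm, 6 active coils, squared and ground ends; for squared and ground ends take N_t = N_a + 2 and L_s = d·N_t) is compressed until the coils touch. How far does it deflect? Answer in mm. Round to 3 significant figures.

N_t = 8; L_s = 8.7·8 = 69.6 mm
δ_solid = L₀ − L_s = 165 − 69.6 = 95.4 mm

95.4 mm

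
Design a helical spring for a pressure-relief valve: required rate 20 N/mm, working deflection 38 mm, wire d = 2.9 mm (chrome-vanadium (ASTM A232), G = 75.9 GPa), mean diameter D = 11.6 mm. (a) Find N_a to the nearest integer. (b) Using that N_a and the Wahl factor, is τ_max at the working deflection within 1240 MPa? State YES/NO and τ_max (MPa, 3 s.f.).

N_a = Gd⁴/(8D³k) = (75.9×10³)(2.9⁴)/(8·11.6³·20) = 21.5 → N_a = 21
Actual rate k = Gd⁴/(8D³·21) = 20.472 N/mm
Working load F = kδ = 20.472·38 = 777.92 N
C = 11.6/2.9 = 4.0000; K_W = (4C−1)/(4C−4)+0.615/C = 1.4038
τ_max = K_W·8FD/(πd³) = 1.4038·942.19 = 1322.6 MPa
τ_max > 1240 MPa → exceeds allowable

(a) 21 coils; (b) NO, τ_max = 1320 MPa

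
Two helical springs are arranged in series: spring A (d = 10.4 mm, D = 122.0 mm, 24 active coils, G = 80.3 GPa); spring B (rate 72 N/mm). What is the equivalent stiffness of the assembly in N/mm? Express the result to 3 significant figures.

k_A = Gd⁴/(8D³N_a) = (80.3×10³)(10.4⁴)/(8·122.0³·24) = 2.6944 N/mm
Series: 1/k_eq = 1/2.6944 + 1/72 = 0.38502; k_eq = 2.5972 N/mm

2.60 N/mm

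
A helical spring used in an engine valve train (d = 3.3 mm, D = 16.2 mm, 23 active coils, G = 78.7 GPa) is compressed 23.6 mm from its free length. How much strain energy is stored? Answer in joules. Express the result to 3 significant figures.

3.32 J

k = Gd⁴/(8D³N_a) = (78.7×10³)(3.3⁴)/(8·16.2³·23) = 11.931 N/mm
U = ½kδ² = 0.5 × 11.931 × 23.6² = 3322.5 N·mm = 3.3225 J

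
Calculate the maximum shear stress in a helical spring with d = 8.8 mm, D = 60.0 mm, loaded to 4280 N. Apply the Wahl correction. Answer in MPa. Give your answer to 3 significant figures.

1170 MPa

Spring index C = D/d = 60.0/8.8 = 6.8182
K_W = (4C−1)/(4C−4) + 0.615/C = 26.273/23.273 + 0.0902 = 1.2191
τ₀ = 8FD/(πd³) = 8·4280·60.0/(π·8.8³) = 2.0544e+06/2140.9 = 959.59 MPa
τ_max = K·τ₀ = 1.2191 × 959.59 = 1169.8 MPa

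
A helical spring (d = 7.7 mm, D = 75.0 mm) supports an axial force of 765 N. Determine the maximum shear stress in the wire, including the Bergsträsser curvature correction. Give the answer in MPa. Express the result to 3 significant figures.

365 MPa

Spring index C = D/d = 75.0/7.7 = 9.7403
K_B = (4C+2)/(4C−3) = 40.961/35.961 = 1.1390
τ₀ = 8FD/(πd³) = 8·765·75.0/(π·7.7³) = 459000/1434.2 = 320.03 MPa
τ_max = K·τ₀ = 1.1390 × 320.03 = 364.53 MPa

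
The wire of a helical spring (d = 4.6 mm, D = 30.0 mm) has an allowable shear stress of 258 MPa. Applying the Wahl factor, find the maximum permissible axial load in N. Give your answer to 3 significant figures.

267 N

C = D/d = 30.0/4.6 = 6.5217
K_W = (4C−1)/(4C−4) + 0.615/C = 25.087/22.087 + 0.0943 = 1.2301
τ_max = K·8FD/(πd³) → F_max = τ_allow·πd³/(8DK)
F_max = 258·π·4.6³/(8·30.0·1.2301) = 78894/295.23 = 267.23 N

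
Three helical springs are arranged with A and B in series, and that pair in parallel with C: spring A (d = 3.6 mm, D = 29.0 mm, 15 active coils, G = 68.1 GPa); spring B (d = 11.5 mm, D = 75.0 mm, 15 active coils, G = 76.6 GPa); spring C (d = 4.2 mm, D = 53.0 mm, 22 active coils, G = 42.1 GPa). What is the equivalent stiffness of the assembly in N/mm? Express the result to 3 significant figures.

k_A = Gd⁴/(8D³N_a) = (68.1×10³)(3.6⁴)/(8·29.0³·15) = 3.9082 N/mm
k_B = Gd⁴/(8D³N_a) = (76.6×10³)(11.5⁴)/(8·75.0³·15) = 26.464 N/mm
k_C = Gd⁴/(8D³N_a) = (42.1×10³)(4.2⁴)/(8·53.0³·22) = 0.49996 N/mm
Springs A,B series: k_AB = 1/(1/3.9082+1/26.464) = 3.4053 N/mm; parallel with C: k_eq = 3.4053+0.49996 = 3.9053 N/mm

3.91 N/mm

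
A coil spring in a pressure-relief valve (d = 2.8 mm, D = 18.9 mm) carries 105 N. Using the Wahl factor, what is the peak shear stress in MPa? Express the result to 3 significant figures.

281 MPa

Spring index C = D/d = 18.9/2.8 = 6.7500
K_W = (4C−1)/(4C−4) + 0.615/C = 26.000/23.000 + 0.0911 = 1.2215
τ₀ = 8FD/(πd³) = 8·105·18.9/(π·2.8³) = 15876/68.964 = 230.21 MPa
τ_max = K·τ₀ = 1.2215 × 230.21 = 281.21 MPa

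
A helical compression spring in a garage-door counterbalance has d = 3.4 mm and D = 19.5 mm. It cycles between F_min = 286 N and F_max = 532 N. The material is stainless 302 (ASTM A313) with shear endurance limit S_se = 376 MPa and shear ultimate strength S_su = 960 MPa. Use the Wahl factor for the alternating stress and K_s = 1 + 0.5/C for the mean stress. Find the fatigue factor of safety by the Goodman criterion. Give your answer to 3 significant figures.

C = D/d = 19.5/3.4 = 5.7353; K_W = (4C−1)/(4C−4)+0.615/C = 1.2656; K_s = 1+0.5/C = 1.0872
F_a = (F_max−F_min)/2 = 123 N; F_m = (F_max+F_min)/2 = 409 N
τ_a = K_W·8F_aD/(πd³) = 1.2656 × 155.4 = 196.67 MPa
τ_m = K_s·8F_mD/(πd³) = 1.0872 × 516.73 = 561.78 MPa
Goodman: 1/n_f = τ_a/S_se + τ_m/S_su = 196.67/376 + 561.78/960 = 0.52307 + 0.58518 = 1.1082
n_f = 1/1.1082 = 0.9023

0.902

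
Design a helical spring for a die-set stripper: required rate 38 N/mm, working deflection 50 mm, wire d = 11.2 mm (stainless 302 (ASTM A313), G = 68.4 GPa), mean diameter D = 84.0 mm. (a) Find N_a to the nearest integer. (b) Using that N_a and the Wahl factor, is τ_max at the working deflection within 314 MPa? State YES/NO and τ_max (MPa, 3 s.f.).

N_a = Gd⁴/(8D³k) = (68.4×10³)(11.2⁴)/(8·84.0³·38) = 5.973 → N_a = 6
Actual rate k = Gd⁴/(8D³·6) = 37.831 N/mm
Working load F = kδ = 37.831·50 = 1891.6 N
C = 84.0/11.2 = 7.5000; K_W = (4C−1)/(4C−4)+0.615/C = 1.1974
τ_max = K_W·8FD/(πd³) = 1.1974·287.99 = 344.84 MPa
τ_max > 314 MPa → exceeds allowable

(a) 6 coils; (b) NO, τ_max = 345 MPa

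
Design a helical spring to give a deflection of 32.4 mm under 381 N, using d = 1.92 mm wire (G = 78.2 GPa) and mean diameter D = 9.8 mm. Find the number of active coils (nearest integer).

12

Required rate k = F/δ = 381/32.4 = 11.759 N/mm
N_a = Gd⁴/(8D³k) = (78.2×10³ × 1.92⁴)/(8 × 9.8³ × 11.759)
    = 1.0627e+06 / 88541.8 = 12 → 12 coils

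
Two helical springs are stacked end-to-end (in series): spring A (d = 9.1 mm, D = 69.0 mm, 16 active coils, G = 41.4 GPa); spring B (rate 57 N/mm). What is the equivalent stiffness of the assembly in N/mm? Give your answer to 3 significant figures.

k_A = Gd⁴/(8D³N_a) = (41.4×10³)(9.1⁴)/(8·69.0³·16) = 6.7516 N/mm
Series: 1/k_eq = 1/6.7516 + 1/57 = 0.16566; k_eq = 6.0366 N/mm

6.04 N/mm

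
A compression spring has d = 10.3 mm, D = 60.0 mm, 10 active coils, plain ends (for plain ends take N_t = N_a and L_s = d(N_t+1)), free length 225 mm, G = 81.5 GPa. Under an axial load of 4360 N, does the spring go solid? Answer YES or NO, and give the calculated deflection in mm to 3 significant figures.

NO, δ = 82.1 mm

k = Gd⁴/(8D³N_a) = (81.5×10³)(10.3⁴)/(8·60.0³·10) = 53.084 N/mm
N_t = 10; L_s = 10.3·11 = 113.3 mm; δ_solid = L₀ − L_s = 225 − 113.3 = 111.7 mm
δ = F/k = 4360/53.084 = 82.134 mm
δ < δ_solid → spring does not go solid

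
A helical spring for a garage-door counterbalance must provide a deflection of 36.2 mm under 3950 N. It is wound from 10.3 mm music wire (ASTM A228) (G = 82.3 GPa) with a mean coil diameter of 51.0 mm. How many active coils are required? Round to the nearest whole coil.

Required rate k = F/δ = 3950/36.2 = 109.12 N/mm
N_a = Gd⁴/(8D³k) = (82.3×10³ × 10.3⁴)/(8 × 51.0³ × 109.12)
    = 9.26294e+08 / 1.15795e+08 = 7.999 → 8 coils

8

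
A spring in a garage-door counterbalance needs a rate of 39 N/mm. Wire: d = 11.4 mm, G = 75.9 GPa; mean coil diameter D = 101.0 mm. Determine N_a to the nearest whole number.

4

N_a = Gd⁴/(8D³k) = (75.9×10³ × 11.4⁴)/(8 × 101.0³ × 39)
    = 1.28192e+09 / 3.21454e+08 = 3.988 → 4 coils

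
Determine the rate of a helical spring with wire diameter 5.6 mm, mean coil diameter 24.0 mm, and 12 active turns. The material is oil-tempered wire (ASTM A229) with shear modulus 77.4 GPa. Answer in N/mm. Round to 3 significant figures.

57.4 N/mm

k = Gd⁴/(8D³N_a) = (77.4×10³ × 5.6⁴) / (8 × 24.0³ × 12)
  = 7.6119e+07 / 1.3271e+06 = 57.357 N/mm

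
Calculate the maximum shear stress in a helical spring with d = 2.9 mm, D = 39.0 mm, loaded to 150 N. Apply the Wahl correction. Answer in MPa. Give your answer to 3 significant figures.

676 MPa

Spring index C = D/d = 39.0/2.9 = 13.4483
K_W = (4C−1)/(4C−4) + 0.615/C = 52.793/49.793 + 0.0457 = 1.1060
τ₀ = 8FD/(πd³) = 8·150·39.0/(π·2.9³) = 46800/76.62 = 610.8 MPa
τ_max = K·τ₀ = 1.1060 × 610.8 = 675.54 MPa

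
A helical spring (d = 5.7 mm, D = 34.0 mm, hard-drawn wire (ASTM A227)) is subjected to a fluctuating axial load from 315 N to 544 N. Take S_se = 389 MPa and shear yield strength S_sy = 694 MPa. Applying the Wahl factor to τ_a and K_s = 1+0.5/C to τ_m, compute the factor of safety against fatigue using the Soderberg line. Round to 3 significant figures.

C = D/d = 34.0/5.7 = 5.9649; K_W = (4C−1)/(4C−4)+0.615/C = 1.2542; K_s = 1+0.5/C = 1.0838
F_a = (F_max−F_min)/2 = 114.5 N; F_m = (F_max+F_min)/2 = 429.5 N
τ_a = K_W·8F_aD/(πd³) = 1.2542 × 53.53 = 67.136 MPa
τ_m = K_s·8F_mD/(πd³) = 1.0838 × 200.8 = 217.63 MPa
Soderberg: 1/n_f = τ_a/S_se + τ_m/S_sy = 67.136/389 + 217.63/694 = 0.17259 + 0.31359 = 0.48617
n_f = 1/0.48617 = 2.057

2.06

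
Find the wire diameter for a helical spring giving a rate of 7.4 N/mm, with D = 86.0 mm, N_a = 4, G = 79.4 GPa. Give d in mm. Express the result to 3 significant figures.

6.60 mm

d = (8D³N_a·k / G)^(1/4) = (8·86.0³·4·7.4 / (79.4×10³))^0.25
  = (1897)^0.25 = 6.5995 mm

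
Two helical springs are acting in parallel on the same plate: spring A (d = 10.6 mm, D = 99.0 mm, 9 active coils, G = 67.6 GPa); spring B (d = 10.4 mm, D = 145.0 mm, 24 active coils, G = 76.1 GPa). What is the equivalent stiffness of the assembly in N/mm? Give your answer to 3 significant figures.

k_A = Gd⁴/(8D³N_a) = (67.6×10³)(10.6⁴)/(8·99.0³·9) = 12.216 N/mm
k_B = Gd⁴/(8D³N_a) = (76.1×10³)(10.4⁴)/(8·145.0³·24) = 1.5209 N/mm
Parallel: k_eq = 12.216 + 1.5209 = 13.737 N/mm

13.7 N/mm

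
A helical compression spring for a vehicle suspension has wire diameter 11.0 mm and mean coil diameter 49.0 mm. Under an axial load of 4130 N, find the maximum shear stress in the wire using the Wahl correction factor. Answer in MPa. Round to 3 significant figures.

Spring index C = D/d = 49.0/11.0 = 4.4545
K_W = (4C−1)/(4C−4) + 0.615/C = 16.818/13.818 + 0.1381 = 1.3552
τ₀ = 8FD/(πd³) = 8·4130·49.0/(π·11.0³) = 1.61896e+06/4181.5 = 387.18 MPa
τ_max = K·τ₀ = 1.3552 × 387.18 = 524.69 MPa

525 MPa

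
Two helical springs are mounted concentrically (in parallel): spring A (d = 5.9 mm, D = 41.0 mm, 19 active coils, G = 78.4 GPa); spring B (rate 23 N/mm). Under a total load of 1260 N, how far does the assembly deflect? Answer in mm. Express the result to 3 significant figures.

k_A = Gd⁴/(8D³N_a) = (78.4×10³)(5.9⁴)/(8·41.0³·19) = 9.0684 N/mm
Parallel: k_eq = 9.0684 + 23 = 32.068 N/mm
δ = F/k_eq = 1260/32.068 = 39.291 mm

39.3 mm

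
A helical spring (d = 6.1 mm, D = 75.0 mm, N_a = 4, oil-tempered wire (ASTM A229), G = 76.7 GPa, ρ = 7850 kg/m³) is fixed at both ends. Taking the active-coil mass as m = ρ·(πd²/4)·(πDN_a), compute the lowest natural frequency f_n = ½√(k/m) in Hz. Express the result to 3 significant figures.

k = Gd⁴/(8D³N_a) = (76.7×10³)(6.1⁴)/(8·75.0³·4) = 7.8665 N/mm = 7866.5 N/m
Wire length L = πDN_a = π·75.0·4 = 942.48 mm
m = ρ·(πd²/4)·L = 7850 × 29.225×10⁻⁶ m² × 0.94248 m = 0.21622 kg
f_n = ½√(k/m) = 0.5·√(7866.5/0.21622) = 0.5·√(36382) = 95.371 Hz

95.4 Hz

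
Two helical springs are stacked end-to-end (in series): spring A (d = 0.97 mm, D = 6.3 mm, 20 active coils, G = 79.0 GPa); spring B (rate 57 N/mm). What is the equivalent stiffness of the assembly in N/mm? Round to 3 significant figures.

k_A = Gd⁴/(8D³N_a) = (79.0×10³)(0.97⁴)/(8·6.3³·20) = 1.7481 N/mm
Series: 1/k_eq = 1/1.7481 + 1/57 = 0.58959; k_eq = 1.6961 N/mm

1.70 N/mm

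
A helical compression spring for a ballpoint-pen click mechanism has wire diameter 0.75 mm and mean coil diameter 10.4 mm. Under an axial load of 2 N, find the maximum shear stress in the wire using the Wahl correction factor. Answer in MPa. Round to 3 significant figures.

138 MPa

Spring index C = D/d = 10.4/0.75 = 13.8667
K_W = (4C−1)/(4C−4) + 0.615/C = 54.467/51.467 + 0.0444 = 1.1026
τ₀ = 8FD/(πd³) = 8·2·10.4/(π·0.75³) = 166.4/1.3254 = 125.55 MPa
τ_max = K·τ₀ = 1.1026 × 125.55 = 138.44 MPa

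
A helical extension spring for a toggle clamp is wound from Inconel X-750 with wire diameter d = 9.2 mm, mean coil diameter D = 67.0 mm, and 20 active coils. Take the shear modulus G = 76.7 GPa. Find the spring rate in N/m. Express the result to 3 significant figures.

11400 N/m

k = Gd⁴/(8D³N_a) = (76.7×10³ × 9.2⁴) / (8 × 67.0³ × 20)
  = 5.49473e+08 / 4.81221e+07 = 11.418 N/mm = 11418 N/m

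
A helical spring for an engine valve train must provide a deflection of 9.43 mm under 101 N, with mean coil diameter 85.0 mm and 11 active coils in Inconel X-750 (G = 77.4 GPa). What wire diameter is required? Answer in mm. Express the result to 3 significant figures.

Required rate k = F/δ = 101/9.43 = 10.71 N/mm
d = (8D³N_a·k / G)^(1/4) = (8·85.0³·11·10.71 / (77.4×10³))^0.25
  = (7478.4)^0.25 = 9.2993 mm

9.30 mm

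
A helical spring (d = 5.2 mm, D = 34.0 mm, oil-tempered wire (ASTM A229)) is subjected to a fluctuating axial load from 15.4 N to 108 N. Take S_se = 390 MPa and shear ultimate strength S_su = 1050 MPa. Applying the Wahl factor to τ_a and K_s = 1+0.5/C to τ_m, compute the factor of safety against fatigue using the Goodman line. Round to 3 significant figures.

C = D/d = 34.0/5.2 = 6.5385; K_W = (4C−1)/(4C−4)+0.615/C = 1.2295; K_s = 1+0.5/C = 1.0765
F_a = (F_max−F_min)/2 = 46.3 N; F_m = (F_max+F_min)/2 = 61.7 N
τ_a = K_W·8F_aD/(πd³) = 1.2295 × 28.51 = 35.052 MPa
τ_m = K_s·8F_mD/(πd³) = 1.0765 × 37.992 = 40.897 MPa
Goodman: 1/n_f = τ_a/S_se + τ_m/S_su = 35.052/390 + 40.897/1050 = 0.08988 + 0.03895 = 0.12883
n_f = 1/0.12883 = 7.762

7.76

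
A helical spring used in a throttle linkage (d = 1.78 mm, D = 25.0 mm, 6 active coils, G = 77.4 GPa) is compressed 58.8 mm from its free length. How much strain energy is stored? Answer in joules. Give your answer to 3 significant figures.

k = Gd⁴/(8D³N_a) = (77.4×10³)(1.78⁴)/(8·25.0³·6) = 1.036 N/mm
U = ½kδ² = 0.5 × 1.036 × 58.8² = 1791 N·mm = 1.791 J

1.79 J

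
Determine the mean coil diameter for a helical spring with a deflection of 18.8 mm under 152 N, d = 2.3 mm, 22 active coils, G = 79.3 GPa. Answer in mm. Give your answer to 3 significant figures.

Required rate k = F/δ = 152/18.8 = 8.0851 N/mm
D = (Gd⁴/(8N_a·k))^(1/3) = (79.3×10³·2.3⁴/(8·22·8.0851))^(1/3)
  = (1559.5)^(1/3) = 11.5965 mm

11.6 mm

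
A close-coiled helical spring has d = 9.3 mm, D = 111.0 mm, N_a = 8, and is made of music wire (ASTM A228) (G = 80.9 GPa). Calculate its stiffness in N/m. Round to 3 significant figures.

k = Gd⁴/(8D³N_a) = (80.9×10³ × 9.3⁴) / (8 × 111.0³ × 8)
  = 6.05174e+08 / 8.75284e+07 = 6.914 N/mm = 6914 N/m

6910 N/m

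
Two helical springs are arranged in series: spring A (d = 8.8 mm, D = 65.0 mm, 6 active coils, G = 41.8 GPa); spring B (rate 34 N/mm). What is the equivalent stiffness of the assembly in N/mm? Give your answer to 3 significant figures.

k_A = Gd⁴/(8D³N_a) = (41.8×10³)(8.8⁴)/(8·65.0³·6) = 19.016 N/mm
Series: 1/k_eq = 1/19.016 + 1/34 = 0.081998; k_eq = 12.195 N/mm

12.2 N/mm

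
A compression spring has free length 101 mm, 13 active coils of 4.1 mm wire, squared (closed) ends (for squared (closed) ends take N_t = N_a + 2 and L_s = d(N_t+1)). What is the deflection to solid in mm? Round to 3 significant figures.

35.4 mm

N_t = 15; L_s = 4.1·16 = 65.6 mm
δ_solid = L₀ − L_s = 101 − 65.6 = 35.4 mm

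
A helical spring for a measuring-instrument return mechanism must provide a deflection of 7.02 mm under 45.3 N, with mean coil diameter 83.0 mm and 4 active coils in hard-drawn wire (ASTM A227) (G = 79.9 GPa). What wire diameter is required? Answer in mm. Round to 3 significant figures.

Required rate k = F/δ = 45.3/7.02 = 6.453 N/mm
d = (8D³N_a·k / G)^(1/4) = (8·83.0³·4·6.453 / (79.9×10³))^0.25
  = (1477.7)^0.25 = 6.2001 mm

6.20 mm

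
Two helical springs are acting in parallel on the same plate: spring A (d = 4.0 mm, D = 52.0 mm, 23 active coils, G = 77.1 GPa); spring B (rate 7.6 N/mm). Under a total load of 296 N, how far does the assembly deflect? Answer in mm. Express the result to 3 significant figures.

k_A = Gd⁴/(8D³N_a) = (77.1×10³)(4.0⁴)/(8·52.0³·23) = 0.7629 N/mm
Parallel: k_eq = 0.7629 + 7.6 = 8.3629 N/mm
δ = F/k_eq = 296/8.3629 = 35.394 mm

35.4 mm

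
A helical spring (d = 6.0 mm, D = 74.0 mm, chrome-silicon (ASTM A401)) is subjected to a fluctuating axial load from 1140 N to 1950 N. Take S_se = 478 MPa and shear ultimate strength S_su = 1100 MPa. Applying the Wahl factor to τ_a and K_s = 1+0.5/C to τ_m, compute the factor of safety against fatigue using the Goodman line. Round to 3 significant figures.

0.476

C = D/d = 74.0/6.0 = 12.3333; K_W = (4C−1)/(4C−4)+0.615/C = 1.1160; K_s = 1+0.5/C = 1.0405
F_a = (F_max−F_min)/2 = 405 N; F_m = (F_max+F_min)/2 = 1545 N
τ_a = K_W·8F_aD/(πd³) = 1.1160 × 353.32 = 394.32 MPa
τ_m = K_s·8F_mD/(πd³) = 1.0405 × 1347.9 = 1402.5 MPa
Goodman: 1/n_f = τ_a/S_se + τ_m/S_su = 394.32/478 + 1402.5/1100 = 0.82495 + 1.27501 = 2.1
n_f = 1/2.1 = 0.4762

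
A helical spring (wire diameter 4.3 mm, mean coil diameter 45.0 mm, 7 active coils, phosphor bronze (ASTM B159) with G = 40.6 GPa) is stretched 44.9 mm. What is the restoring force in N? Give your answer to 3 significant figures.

k = Gd⁴/(8D³N_a) = (40.6×10³)(4.3⁴)/(8·45.0³·7) = 2.72 N/mm
F = k·δ = 2.72 × 44.9 = 122.13 N

122 N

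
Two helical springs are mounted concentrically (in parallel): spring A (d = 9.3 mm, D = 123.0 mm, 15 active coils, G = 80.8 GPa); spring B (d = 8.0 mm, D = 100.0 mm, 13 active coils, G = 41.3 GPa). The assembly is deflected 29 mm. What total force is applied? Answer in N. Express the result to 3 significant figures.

126 N

k_A = Gd⁴/(8D³N_a) = (80.8×10³)(9.3⁴)/(8·123.0³·15) = 2.7067 N/mm
k_B = Gd⁴/(8D³N_a) = (41.3×10³)(8.0⁴)/(8·100.0³·13) = 1.6266 N/mm
Parallel: k_eq = 2.7067 + 1.6266 = 4.3333 N/mm
F = k_eq·δ = 4.3333·29 = 125.67 N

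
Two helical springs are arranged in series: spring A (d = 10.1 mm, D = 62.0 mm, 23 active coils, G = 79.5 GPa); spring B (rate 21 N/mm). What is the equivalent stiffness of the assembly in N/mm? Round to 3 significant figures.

9.94 N/mm

k_A = Gd⁴/(8D³N_a) = (79.5×10³)(10.1⁴)/(8·62.0³·23) = 18.865 N/mm
Series: 1/k_eq = 1/18.865 + 1/21 = 0.10063; k_eq = 9.9377 N/mm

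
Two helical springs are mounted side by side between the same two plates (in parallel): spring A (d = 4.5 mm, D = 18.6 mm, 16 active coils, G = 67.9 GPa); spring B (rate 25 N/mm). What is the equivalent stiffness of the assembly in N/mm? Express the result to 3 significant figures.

58.8 N/mm

k_A = Gd⁴/(8D³N_a) = (67.9×10³)(4.5⁴)/(8·18.6³·16) = 33.804 N/mm
Parallel: k_eq = 33.804 + 25 = 58.804 N/mm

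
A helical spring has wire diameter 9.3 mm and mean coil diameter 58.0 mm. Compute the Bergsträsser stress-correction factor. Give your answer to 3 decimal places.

1.228

C = D/d = 58.0/9.3 = 6.2366
K_B = (4C+2)/(4C−3) = 26.946/21.946 = 1.2278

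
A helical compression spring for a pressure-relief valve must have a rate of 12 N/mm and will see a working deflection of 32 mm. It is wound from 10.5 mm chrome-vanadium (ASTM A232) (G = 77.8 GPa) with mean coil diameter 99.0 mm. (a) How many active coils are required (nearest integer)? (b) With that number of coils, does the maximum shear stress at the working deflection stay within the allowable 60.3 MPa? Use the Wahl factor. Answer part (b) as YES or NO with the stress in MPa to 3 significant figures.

N_a = Gd⁴/(8D³k) = (77.8×10³)(10.5⁴)/(8·99.0³·12) = 10.15 → N_a = 10
Actual rate k = Gd⁴/(8D³·10) = 12.183 N/mm
Working load F = kδ = 12.183·32 = 389.84 N
C = 99.0/10.5 = 9.4286; K_W = (4C−1)/(4C−4)+0.615/C = 1.1542
τ_max = K_W·8FD/(πd³) = 1.1542·84.898 = 97.99 MPa
τ_max > 60.3 MPa → exceeds allowable

(a) 10 coils; (b) NO, τ_max = 98.0 MPa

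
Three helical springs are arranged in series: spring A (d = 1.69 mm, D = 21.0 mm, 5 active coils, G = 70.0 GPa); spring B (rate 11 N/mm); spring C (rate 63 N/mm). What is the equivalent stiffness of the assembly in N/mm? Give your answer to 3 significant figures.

1.32 N/mm

k_A = Gd⁴/(8D³N_a) = (70.0×10³)(1.69⁴)/(8·21.0³·5) = 1.5414 N/mm
Series: 1/k_eq = 1/1.5414 + 1/11 + 1/63 = 0.75553; k_eq = 1.3236 N/mm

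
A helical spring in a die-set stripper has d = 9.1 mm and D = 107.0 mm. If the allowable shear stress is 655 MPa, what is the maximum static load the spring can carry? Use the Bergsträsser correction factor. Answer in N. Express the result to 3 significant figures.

1630 N

C = D/d = 107.0/9.1 = 11.7582
K_B = (4C+2)/(4C−3) = 49.033/44.033 = 1.1136
τ_max = K·8FD/(πd³) → F_max = τ_allow·πd³/(8DK)
F_max = 655·π·9.1³/(8·107.0·1.1136) = 1.5507e+06/953.2 = 1626.8 N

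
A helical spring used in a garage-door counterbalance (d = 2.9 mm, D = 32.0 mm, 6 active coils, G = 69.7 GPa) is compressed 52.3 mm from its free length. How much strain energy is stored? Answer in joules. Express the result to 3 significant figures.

4.29 J

k = Gd⁴/(8D³N_a) = (69.7×10³)(2.9⁴)/(8·32.0³·6) = 3.1342 N/mm
U = ½kδ² = 0.5 × 3.1342 × 52.3² = 4286.5 N·mm = 4.2865 J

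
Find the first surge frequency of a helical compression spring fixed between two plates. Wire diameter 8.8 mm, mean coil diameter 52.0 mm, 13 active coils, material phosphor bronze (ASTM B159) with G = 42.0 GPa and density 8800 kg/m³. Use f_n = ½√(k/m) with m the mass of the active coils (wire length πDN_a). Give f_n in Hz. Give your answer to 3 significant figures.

k = Gd⁴/(8D³N_a) = (42.0×10³)(8.8⁴)/(8·52.0³·13) = 17.224 N/mm = 17224 N/m
Wire length L = πDN_a = π·52.0·13 = 2123.7 mm
m = ρ·(πd²/4)·L = 8800 × 60.821×10⁻⁶ m² × 2.1237 m = 1.1367 kg
f_n = ½√(k/m) = 0.5·√(17224/1.1367) = 0.5·√(15153) = 61.549 Hz

61.5 Hz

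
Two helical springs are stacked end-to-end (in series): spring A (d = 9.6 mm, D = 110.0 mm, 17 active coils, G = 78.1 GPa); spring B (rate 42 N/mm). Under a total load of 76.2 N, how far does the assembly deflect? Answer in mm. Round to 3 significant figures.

k_A = Gd⁴/(8D³N_a) = (78.1×10³)(9.6⁴)/(8·110.0³·17) = 3.6645 N/mm
Series: 1/k_eq = 1/3.6645 + 1/42 = 0.2967; k_eq = 3.3705 N/mm
δ = F/k_eq = 76.2/3.3705 = 22.608 mm

22.6 mm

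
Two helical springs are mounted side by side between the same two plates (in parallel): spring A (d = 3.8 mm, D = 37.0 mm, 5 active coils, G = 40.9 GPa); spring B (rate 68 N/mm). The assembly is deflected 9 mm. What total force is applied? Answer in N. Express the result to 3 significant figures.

k_A = Gd⁴/(8D³N_a) = (40.9×10³)(3.8⁴)/(8·37.0³·5) = 4.2091 N/mm
Parallel: k_eq = 4.2091 + 68 = 72.209 N/mm
F = k_eq·δ = 72.209·9 = 649.88 N

650 N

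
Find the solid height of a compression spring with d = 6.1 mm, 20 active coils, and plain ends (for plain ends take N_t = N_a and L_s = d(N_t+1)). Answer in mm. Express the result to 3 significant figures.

128 mm

plain ends: N_t = N_a = 20
L_s = d·(N_t+1) = 6.1 × 21 = 128.1 mm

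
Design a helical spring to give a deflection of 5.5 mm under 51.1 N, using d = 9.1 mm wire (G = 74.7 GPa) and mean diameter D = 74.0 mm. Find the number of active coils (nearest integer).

17

Required rate k = F/δ = 51.1/5.5 = 9.2909 N/mm
N_a = Gd⁴/(8D³k) = (74.7×10³ × 9.1⁴)/(8 × 74.0³ × 9.2909)
    = 5.12255e+08 / 3.01192e+07 = 17.01 → 17 coils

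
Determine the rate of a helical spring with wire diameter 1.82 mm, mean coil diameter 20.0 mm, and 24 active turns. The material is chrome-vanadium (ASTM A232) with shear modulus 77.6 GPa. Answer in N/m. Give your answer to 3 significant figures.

554 N/m

k = Gd⁴/(8D³N_a) = (77.6×10³ × 1.82⁴) / (8 × 20.0³ × 24)
  = 851427 / 1.536e+06 = 0.55431 N/mm = 554.31 N/m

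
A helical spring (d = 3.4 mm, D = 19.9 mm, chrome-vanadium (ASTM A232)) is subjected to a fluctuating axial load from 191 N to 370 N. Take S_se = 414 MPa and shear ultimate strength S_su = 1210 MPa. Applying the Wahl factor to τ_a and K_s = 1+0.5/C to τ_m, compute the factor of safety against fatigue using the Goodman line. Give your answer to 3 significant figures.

C = D/d = 19.9/3.4 = 5.8529; K_W = (4C−1)/(4C−4)+0.615/C = 1.2596; K_s = 1+0.5/C = 1.0854
F_a = (F_max−F_min)/2 = 89.5 N; F_m = (F_max+F_min)/2 = 280.5 N
τ_a = K_W·8F_aD/(πd³) = 1.2596 × 115.39 = 145.35 MPa
τ_m = K_s·8F_mD/(πd³) = 1.0854 × 361.65 = 392.55 MPa
Goodman: 1/n_f = τ_a/S_se + τ_m/S_su = 145.35/414 + 392.55/1210 = 0.35109 + 0.32442 = 0.67551
n_f = 1/0.67551 = 1.48

1.48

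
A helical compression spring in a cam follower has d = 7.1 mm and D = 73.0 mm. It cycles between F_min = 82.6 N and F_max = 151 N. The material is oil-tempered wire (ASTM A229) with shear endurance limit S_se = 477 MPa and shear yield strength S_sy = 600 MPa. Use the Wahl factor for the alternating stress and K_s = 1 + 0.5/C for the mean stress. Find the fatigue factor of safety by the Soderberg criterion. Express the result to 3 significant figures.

C = D/d = 73.0/7.1 = 10.2817; K_W = (4C−1)/(4C−4)+0.615/C = 1.1406; K_s = 1+0.5/C = 1.0486
F_a = (F_max−F_min)/2 = 34.2 N; F_m = (F_max+F_min)/2 = 116.8 N
τ_a = K_W·8F_aD/(πd³) = 1.1406 × 17.763 = 20.261 MPa
τ_m = K_s·8F_mD/(πd³) = 1.0486 × 60.664 = 63.614 MPa
Soderberg: 1/n_f = τ_a/S_se + τ_m/S_sy = 20.261/477 + 63.614/600 = 0.04248 + 0.10602 = 0.1485
n_f = 1/0.1485 = 6.734

6.73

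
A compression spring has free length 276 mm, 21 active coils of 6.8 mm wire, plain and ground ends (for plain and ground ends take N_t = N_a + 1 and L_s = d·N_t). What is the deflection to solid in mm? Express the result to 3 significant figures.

126 mm

N_t = 22; L_s = 6.8·22 = 149.6 mm
δ_solid = L₀ − L_s = 276 − 149.6 = 126.4 mm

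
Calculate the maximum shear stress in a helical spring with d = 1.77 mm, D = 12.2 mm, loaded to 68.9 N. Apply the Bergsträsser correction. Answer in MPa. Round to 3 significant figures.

Spring index C = D/d = 12.2/1.77 = 6.8927
K_B = (4C+2)/(4C−3) = 29.571/24.571 = 1.2035
τ₀ = 8FD/(πd³) = 8·68.9·12.2/(π·1.77³) = 6724.64/17.421 = 386.01 MPa
τ_max = K·τ₀ = 1.2035 × 386.01 = 464.56 MPa

465 MPa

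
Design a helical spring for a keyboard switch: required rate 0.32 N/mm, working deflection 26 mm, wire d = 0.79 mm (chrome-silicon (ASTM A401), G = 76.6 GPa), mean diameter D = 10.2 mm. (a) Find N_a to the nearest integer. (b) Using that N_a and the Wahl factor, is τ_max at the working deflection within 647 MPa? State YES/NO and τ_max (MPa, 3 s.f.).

(a) 11 coils; (b) YES, τ_max = 486 MPa

N_a = Gd⁴/(8D³k) = (76.6×10³)(0.79⁴)/(8·10.2³·0.32) = 10.98 → N_a = 11
Actual rate k = Gd⁴/(8D³·11) = 0.31949 N/mm
Working load F = kδ = 0.31949·26 = 8.3067 N
C = 10.2/0.79 = 12.9114; K_W = (4C−1)/(4C−4)+0.615/C = 1.1106
τ_max = K_W·8FD/(πd³) = 1.1106·437.61 = 486.01 MPa
τ_max ≤ 647 MPa → acceptable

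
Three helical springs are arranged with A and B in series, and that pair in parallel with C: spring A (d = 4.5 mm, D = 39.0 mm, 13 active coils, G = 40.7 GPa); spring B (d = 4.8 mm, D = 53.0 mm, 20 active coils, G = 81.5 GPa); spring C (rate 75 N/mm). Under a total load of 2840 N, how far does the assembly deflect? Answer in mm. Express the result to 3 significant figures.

37.3 mm

k_A = Gd⁴/(8D³N_a) = (40.7×10³)(4.5⁴)/(8·39.0³·13) = 2.7053 N/mm
k_B = Gd⁴/(8D³N_a) = (81.5×10³)(4.8⁴)/(8·53.0³·20) = 1.8162 N/mm
Springs A,B series: k_AB = 1/(1/2.7053+1/1.8162) = 1.0867 N/mm; parallel with C: k_eq = 1.0867+75 = 76.087 N/mm
δ = F/k_eq = 2840/76.087 = 37.326 mm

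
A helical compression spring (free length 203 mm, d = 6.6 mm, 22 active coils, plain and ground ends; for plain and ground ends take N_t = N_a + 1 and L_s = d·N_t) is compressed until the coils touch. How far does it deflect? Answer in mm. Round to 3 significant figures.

51.2 mm

N_t = 23; L_s = 6.6·23 = 151.8 mm
δ_solid = L₀ − L_s = 203 − 151.8 = 51.2 mm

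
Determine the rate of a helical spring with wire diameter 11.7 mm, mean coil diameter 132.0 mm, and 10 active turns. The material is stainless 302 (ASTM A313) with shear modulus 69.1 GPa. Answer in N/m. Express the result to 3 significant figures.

k = Gd⁴/(8D³N_a) = (69.1×10³ × 11.7⁴) / (8 × 132.0³ × 10)
  = 1.29486e+09 / 1.83997e+08 = 7.0374 N/mm = 7037.4 N/m

7040 N/m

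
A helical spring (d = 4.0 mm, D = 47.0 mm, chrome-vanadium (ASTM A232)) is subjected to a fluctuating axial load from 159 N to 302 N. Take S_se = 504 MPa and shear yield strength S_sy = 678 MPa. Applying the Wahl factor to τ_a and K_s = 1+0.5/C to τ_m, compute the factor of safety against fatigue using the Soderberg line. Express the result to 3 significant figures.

C = D/d = 47.0/4.0 = 11.7500; K_W = (4C−1)/(4C−4)+0.615/C = 1.1221; K_s = 1+0.5/C = 1.0426
F_a = (F_max−F_min)/2 = 71.5 N; F_m = (F_max+F_min)/2 = 230.5 N
τ_a = K_W·8F_aD/(πd³) = 1.1221 × 133.71 = 150.04 MPa
τ_m = K_s·8F_mD/(πd³) = 1.0426 × 431.05 = 449.39 MPa
Soderberg: 1/n_f = τ_a/S_se + τ_m/S_sy = 150.04/504 + 449.39/678 = 0.29769 + 0.66282 = 0.96052
n_f = 1/0.96052 = 1.041

1.04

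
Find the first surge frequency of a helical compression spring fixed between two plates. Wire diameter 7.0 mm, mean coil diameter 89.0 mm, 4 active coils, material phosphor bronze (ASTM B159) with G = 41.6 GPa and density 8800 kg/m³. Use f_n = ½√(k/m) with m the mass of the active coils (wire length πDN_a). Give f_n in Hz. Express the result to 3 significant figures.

54.1 Hz

k = Gd⁴/(8D³N_a) = (41.6×10³)(7.0⁴)/(8·89.0³·4) = 4.4276 N/mm = 4427.6 N/m
Wire length L = πDN_a = π·89.0·4 = 1118.4 mm
m = ρ·(πd²/4)·L = 8800 × 38.485×10⁻⁶ m² × 1.1184 m = 0.37876 kg
f_n = ½√(k/m) = 0.5·√(4427.6/0.37876) = 0.5·√(11690) = 54.059 Hz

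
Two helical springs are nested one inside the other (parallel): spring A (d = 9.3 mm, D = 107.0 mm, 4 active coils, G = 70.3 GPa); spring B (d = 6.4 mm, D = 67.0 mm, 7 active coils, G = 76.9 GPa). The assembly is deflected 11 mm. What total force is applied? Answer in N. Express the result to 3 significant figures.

k_A = Gd⁴/(8D³N_a) = (70.3×10³)(9.3⁴)/(8·107.0³·4) = 13.415 N/mm
k_B = Gd⁴/(8D³N_a) = (76.9×10³)(6.4⁴)/(8·67.0³·7) = 7.6601 N/mm
Parallel: k_eq = 13.415 + 7.6601 = 21.075 N/mm
F = k_eq·δ = 21.075·11 = 231.82 N

232 N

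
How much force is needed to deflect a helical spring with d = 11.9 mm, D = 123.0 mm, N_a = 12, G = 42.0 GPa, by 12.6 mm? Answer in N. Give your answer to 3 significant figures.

k = Gd⁴/(8D³N_a) = (42.0×10³)(11.9⁴)/(8·123.0³·12) = 4.7147 N/mm
F = k·δ = 4.7147 × 12.6 = 59.405 N

59.4 N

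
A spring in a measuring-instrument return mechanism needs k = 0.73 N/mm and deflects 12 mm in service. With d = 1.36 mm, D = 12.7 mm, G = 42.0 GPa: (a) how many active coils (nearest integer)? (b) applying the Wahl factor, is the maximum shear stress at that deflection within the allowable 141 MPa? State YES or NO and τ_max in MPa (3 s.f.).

(a) 12 coils; (b) YES, τ_max = 130 MPa

N_a = Gd⁴/(8D³k) = (42.0×10³)(1.36⁴)/(8·12.7³·0.73) = 12.01 → N_a = 12
Actual rate k = Gd⁴/(8D³·12) = 0.73067 N/mm
Working load F = kδ = 0.73067·12 = 8.7681 N
C = 12.7/1.36 = 9.3382; K_W = (4C−1)/(4C−4)+0.615/C = 1.1558
τ_max = K_W·8FD/(πd³) = 1.1558·112.73 = 130.29 MPa
τ_max ≤ 141 MPa → acceptable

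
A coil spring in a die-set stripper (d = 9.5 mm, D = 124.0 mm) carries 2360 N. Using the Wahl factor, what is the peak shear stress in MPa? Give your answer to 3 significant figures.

964 MPa

Spring index C = D/d = 124.0/9.5 = 13.0526
K_W = (4C−1)/(4C−4) + 0.615/C = 51.211/48.211 + 0.0471 = 1.1093
τ₀ = 8FD/(πd³) = 8·2360·124.0/(π·9.5³) = 2.34112e+06/2693.5 = 869.17 MPa
τ_max = K·τ₀ = 1.1093 × 869.17 = 964.2 MPa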